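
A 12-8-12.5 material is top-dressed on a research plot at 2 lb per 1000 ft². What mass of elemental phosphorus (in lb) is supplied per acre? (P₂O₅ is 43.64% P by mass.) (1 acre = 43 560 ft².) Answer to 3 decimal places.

P₂O₅ per 1000 ft² = 2 × 8% = 0.16 lb.
Elemental P = 0.16 × 0.4364 = 0.069824 lb per 1000 ft².
Convert to per acre: 0.069824 × 43.56 = 3.04153 lb.

3.042 lb P per acre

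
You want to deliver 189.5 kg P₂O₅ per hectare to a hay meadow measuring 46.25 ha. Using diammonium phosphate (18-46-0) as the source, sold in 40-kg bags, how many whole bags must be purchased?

Product per hectare = 189.5 / 46% = 411.957 kg.
Total product = 411.957 × 46.25 = 19053 kg.
Bags = ⌈19053 / 40⌉ = 477.

477 bags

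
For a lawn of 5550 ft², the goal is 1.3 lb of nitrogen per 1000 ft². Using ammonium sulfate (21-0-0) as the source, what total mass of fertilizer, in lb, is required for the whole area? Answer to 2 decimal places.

Product per 1000 ft² = 1.3 / 21% = 6.19048 lb.
Total product = 6.19048 × 5550 / 1000 = 34.3571 lb.

34.36 lb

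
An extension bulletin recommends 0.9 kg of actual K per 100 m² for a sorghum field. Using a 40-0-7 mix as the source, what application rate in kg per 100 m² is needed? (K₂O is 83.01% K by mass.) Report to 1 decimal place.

15.5 kg of product per hundred sq m

As K₂O: 0.9 / 0.8301 = 1.08421 kg per 100 m².
Product per 100 m² = 1.08421 / 7% = 15.4887 kg.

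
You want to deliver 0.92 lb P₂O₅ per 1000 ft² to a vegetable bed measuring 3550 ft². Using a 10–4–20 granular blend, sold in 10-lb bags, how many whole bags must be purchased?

Product per 1000 ft² = 0.92 / 4% = 23 lb.
Total product = 23 × 3550 / 1000 = 81.65 lb.
Bags = ⌈81.65 / 10⌉ = 9.

9 bags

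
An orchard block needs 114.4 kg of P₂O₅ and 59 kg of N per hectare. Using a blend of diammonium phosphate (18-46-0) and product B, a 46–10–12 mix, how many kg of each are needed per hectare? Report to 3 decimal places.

Per-hectare balance (a = diammonium phosphate, b = product B):
P₂O₅: 0.46·a + 0.1·b = 114.4
N: 0.18·a + 0.46·b = 59
From row1: a = (114.4 − 0.1·b) / 0.46.
Into row2: 0.18·(114.4 − 0.1·b)/0.46 + 0.46·b = 59 → b = 33.8223, a = 241.34298.

241.343 kg diammonium phosphate, 33.822 kg product B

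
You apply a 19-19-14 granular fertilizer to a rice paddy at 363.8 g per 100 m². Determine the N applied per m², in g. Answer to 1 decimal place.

nitrogen per 100 m² = 363.8 × 19% = 69.122 g.
Convert to per m²: 69.122 × 0.01 = 0.69122 g.

0.7 g N per sq m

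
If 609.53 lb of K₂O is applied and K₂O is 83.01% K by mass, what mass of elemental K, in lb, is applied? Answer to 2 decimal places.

505.97 lb K

K = 609.53 × 0.8301 = 505.971 lb.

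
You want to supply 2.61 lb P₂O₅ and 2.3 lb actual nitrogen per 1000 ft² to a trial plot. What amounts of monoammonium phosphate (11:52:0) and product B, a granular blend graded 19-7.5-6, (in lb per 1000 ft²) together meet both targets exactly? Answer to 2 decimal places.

3.57 lb monoammonium phosphate, 10.04 lb product B

Let a = lb of monoammonium phosphate, b = lb of product B (per 1000 ft²).
P₂O₅: 0.52·a + 0.075·b = 2.61
N: 0.11·a + 0.19·b = 2.3
From row1: a = (2.61 − 0.075·b) / 0.52.
Into row2: 0.11·(2.61 − 0.075·b)/0.52 + 0.19·b = 2.3 → b = 10.0375, a = 3.57151.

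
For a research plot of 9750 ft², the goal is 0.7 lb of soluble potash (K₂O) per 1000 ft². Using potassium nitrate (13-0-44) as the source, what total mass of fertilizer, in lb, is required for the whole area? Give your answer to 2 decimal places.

15.51 lb

Product per 1000 ft² = 0.7 / 44% = 1.59091 lb.
Total product = 1.59091 × 9750 / 1000 = 15.5114 lb.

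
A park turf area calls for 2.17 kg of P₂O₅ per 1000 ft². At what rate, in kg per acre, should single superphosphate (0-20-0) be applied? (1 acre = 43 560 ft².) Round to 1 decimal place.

Product per 1000 ft² = 2.17 / 20% = 10.85 kg.
Convert to per acre: 10.85 × 43.56 = 472.626 kg.

472.6 kg of product per acre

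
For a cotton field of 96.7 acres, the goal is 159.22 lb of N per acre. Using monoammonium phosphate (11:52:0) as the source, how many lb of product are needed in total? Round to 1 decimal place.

139968.9 lb

Product per acre = 159.22 / 11% = 1447.45 lb.
Total product = 1447.45 × 96.7 = 139968.85 lb.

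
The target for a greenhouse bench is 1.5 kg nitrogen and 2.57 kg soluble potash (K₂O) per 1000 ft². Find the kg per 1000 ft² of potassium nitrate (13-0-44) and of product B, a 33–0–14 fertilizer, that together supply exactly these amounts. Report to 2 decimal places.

Let a = kg of potassium nitrate, b = kg of product B (per 1000 ft²).
N: 0.13·a + 0.33·b = 1.5
K₂O: 0.44·a + 0.14·b = 2.57
Eliminate a: (row1) − 0.13/0.44·(row2) → 0.288636·b = 0.740682, so b = 2.56614.
Back-substitute: a = (1.5 − 0.33·2.56614) / 0.13 = 5.02441.

5.02 kg potassium nitrate, 2.57 kg product B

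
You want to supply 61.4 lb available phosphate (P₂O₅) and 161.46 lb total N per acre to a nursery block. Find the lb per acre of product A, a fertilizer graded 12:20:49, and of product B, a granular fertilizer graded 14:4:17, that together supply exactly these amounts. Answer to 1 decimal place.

With a, b = lb per acre of product A and product B:
P₂O₅: 0.2·a + 0.04·b = 61.4
N: 0.12·a + 0.14·b = 161.46
Eliminate a: (row1) − 0.2/0.12·(row2) → -0.193333·b = -207.7, so b = 1074.31.
Back-substitute: a = (61.4 − 0.04·1074.31) / 0.2 = 92.1379.

92.1 lb product A, 1074.3 lb product B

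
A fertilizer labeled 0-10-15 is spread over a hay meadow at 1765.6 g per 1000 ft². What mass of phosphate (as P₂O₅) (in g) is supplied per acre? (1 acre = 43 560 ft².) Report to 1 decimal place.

P₂O₅ per 1000 ft² = 1765.6 × 10% = 176.56 g.
Convert to per acre: 176.56 × 43.56 = 7690.95 g.

7691.0 g P₂O₅ per acre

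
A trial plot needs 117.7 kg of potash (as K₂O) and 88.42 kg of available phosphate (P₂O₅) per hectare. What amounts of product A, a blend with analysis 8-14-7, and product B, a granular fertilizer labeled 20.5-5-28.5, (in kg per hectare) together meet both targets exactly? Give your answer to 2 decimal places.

With a, b = kg per hectare of product A and product B:
K₂O: 0.07·a + 0.285·b = 117.7
P₂O₅: 0.14·a + 0.05·b = 88.42
Solving simultaneously: a = 530.624, b = 282.654.

530.62 kg product A, 282.65 kg product B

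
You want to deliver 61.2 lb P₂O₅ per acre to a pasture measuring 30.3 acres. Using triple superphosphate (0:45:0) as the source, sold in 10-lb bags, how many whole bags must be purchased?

Product per acre = 61.2 / 45% = 136 lb.
Total product = 136 × 30.3 = 4120.8 lb.
Bags = ⌈4120.8 / 10⌉ = 413.

413 bags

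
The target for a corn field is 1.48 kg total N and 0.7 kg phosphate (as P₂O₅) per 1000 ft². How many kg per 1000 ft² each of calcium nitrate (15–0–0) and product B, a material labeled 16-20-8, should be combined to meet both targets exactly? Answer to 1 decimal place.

6.1 kg calcium nitrate, 3.5 kg product B

Let a = kg of calcium nitrate, b = kg of product B (per 1000 ft²).
N: 0.15·a + 0.16·b = 1.48
P₂O₅: 0·a + 0.2·b = 0.7
Solving simultaneously: a = 6.13333, b = 3.5.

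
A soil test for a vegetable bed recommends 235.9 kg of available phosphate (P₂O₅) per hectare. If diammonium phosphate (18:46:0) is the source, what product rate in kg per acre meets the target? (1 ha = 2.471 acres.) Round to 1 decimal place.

Product per hectare = 235.9 / 46% = 512.826 kg.
Convert to per acre: 512.826 × 0.404694 = 207.538 kg.

207.5 kg of product per acre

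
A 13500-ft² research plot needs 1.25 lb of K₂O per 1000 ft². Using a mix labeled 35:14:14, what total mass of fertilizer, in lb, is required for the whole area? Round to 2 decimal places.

Product per 1000 ft² = 1.25 / 14% = 8.92857 lb.
Total product = 8.92857 × 13500 / 1000 = 120.536 lb.

120.54 lb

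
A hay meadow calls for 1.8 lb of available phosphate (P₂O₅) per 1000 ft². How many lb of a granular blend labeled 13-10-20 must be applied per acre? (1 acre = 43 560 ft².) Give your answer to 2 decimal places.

784.08 lb of product per acre

Product per 1000 ft² = 1.8 / 10% = 18 lb.
Convert to per acre: 18 × 43.56 = 784.08 lb.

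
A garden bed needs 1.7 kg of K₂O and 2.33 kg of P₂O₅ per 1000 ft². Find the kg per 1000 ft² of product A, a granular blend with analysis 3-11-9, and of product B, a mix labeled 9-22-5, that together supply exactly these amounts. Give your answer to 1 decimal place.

18.0 kg product A, 1.6 kg product B

With a, b = kg per 1000 ft² of product A and product B:
K₂O: 0.09·a + 0.05·b = 1.7
P₂O₅: 0.11·a + 0.22·b = 2.33
Eliminate b: (row1) − 0.05/0.22·(row2) → 0.065·a = 1.17045, so a = 18.007.
Then b = (2.33 − 0.11·18.007) / 0.22 = 1.58741.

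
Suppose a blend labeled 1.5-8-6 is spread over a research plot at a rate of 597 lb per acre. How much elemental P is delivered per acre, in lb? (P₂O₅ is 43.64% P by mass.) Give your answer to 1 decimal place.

P₂O₅ per acre = 597 × 8% = 47.76 lb.
Elemental P = 47.76 × 0.4364 = 20.8425 lb per acre.

20.8 lb P per acre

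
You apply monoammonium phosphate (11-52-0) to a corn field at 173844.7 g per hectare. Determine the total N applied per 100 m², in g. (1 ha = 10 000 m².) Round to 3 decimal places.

nitrogen per hectare = 173844.7 × 11% = 19122.9 g.
Convert to per 100 m²: 19122.9 × 0.01 = 191.2292 g.

191.229 g N per hundred sq m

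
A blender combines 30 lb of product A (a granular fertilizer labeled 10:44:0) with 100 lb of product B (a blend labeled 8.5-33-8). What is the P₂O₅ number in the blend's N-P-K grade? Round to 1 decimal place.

35.5% P₂O₅

Total mass = 30 + 100 = 130 lb.
P₂O₅ mass = 44%×30 + 33%×100 = 46.2 lb.
% P₂O₅ = 46.2 / 130 = 35.5385%.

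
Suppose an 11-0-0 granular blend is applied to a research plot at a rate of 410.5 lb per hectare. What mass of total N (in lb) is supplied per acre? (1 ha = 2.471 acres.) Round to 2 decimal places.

nitrogen per hectare = 410.5 × 11% = 45.155 lb.
Convert to per acre: 45.155 × 0.404694 = 18.274 lb.

18.27 lb N per acre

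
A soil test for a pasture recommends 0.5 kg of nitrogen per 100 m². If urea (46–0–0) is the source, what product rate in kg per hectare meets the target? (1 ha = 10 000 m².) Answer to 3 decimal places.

Product per 100 m² = 0.5 / 46% = 1.08696 kg.
Convert to per hectare: 1.08696 × 100 = 108.6957 kg.

108.696 kg of product per hectare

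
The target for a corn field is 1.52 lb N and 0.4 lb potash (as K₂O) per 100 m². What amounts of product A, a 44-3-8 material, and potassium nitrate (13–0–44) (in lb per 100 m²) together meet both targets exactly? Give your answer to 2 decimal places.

3.37 lb product A, 0.30 lb potassium nitrate

With a, b = lb per 100 m² of product A and potassium nitrate:
N: 0.44·a + 0.13·b = 1.52
K₂O: 0.08·a + 0.44·b = 0.4
Eliminate b: (row1) − 0.13/0.44·(row2) → 0.416364·a = 1.40182, so a = 3.36681.
Then b = (0.4 − 0.08·3.36681) / 0.44 = 0.296943.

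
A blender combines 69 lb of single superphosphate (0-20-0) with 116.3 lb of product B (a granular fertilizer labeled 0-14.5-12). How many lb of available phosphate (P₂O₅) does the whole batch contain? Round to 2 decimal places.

P₂O₅ mass = 20%×69 + 14.5%×116.3 = 30.6635 lb.

30.66 lb P₂O₅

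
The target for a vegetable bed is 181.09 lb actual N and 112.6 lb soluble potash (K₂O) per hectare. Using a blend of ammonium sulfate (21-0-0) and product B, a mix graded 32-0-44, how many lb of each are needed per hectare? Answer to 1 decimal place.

Per-hectare balance (a = ammonium sulfate, b = product B):
N: 0.21·a + 0.32·b = 181.09
K₂O: 0·a + 0.44·b = 112.6
Solving simultaneously: a = 472.377, b = 255.909.

472.4 lb ammonium sulfate, 255.9 lb product B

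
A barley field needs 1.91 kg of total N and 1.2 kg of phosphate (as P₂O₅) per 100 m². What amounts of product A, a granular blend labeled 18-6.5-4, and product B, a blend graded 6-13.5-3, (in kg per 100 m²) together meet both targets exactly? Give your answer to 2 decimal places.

Let a = kg of product A, b = kg of product B (per 100 m²).
N: 0.18·a + 0.06·b = 1.91
P₂O₅: 0.065·a + 0.135·b = 1.2
Eliminate a: (row1) − 0.18/0.065·(row2) → -0.313846·b = -1.41308, so b = 4.50245.
Back-substitute: a = (1.91 − 0.06·4.50245) / 0.18 = 9.11029.

9.11 kg product A, 4.50 kg product B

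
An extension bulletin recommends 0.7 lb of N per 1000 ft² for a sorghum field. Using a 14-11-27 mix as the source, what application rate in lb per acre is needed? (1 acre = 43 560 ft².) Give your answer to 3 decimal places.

217.800 lb of product per acre

Product per 1000 ft² = 0.7 / 14% = 5 lb.
Convert to per acre: 5 × 43.56 = 217.8 lb.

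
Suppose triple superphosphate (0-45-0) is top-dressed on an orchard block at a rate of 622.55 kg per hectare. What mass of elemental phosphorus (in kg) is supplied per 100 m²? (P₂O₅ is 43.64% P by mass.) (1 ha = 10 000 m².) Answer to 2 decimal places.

1.22 kg P per hundred sq m

P₂O₅ per hectare = 622.55 × 45% = 280.147 kg.
Elemental P = 280.147 × 0.4364 = 122.256 kg per hectare.
Convert to per 100 m²: 122.256 × 0.01 = 1.22256 kg.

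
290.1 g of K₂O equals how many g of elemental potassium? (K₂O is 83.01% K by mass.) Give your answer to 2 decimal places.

K = 290.1 × 0.8301 = 240.812 g.

240.81 g K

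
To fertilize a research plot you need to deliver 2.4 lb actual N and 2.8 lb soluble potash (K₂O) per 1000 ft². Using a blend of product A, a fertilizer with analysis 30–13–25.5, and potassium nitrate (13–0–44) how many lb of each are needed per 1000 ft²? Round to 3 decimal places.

7.001 lb product A, 2.307 lb potassium nitrate

Let a = lb of product A, b = lb of potassium nitrate (per 1000 ft²).
N: 0.3·a + 0.13·b = 2.4
K₂O: 0.255·a + 0.44·b = 2.8
Eliminate a: (row1) − 0.3/0.255·(row2) → -0.387647·b = -0.894118, so b = 2.30653.
Back-substitute: a = (2.4 − 0.13·2.30653) / 0.3 = 7.00051.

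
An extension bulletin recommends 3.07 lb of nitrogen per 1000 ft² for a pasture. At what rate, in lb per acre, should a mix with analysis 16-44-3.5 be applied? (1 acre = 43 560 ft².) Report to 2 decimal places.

Product per 1000 ft² = 3.07 / 16% = 19.1875 lb.
Convert to per acre: 19.1875 × 43.56 = 835.808 lb.

835.81 lb of product per acre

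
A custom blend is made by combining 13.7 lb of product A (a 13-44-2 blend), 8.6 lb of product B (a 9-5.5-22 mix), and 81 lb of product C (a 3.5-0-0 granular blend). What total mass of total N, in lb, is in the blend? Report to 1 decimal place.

N mass = 13%×13.7 + 9%×8.6 + 3.5%×81 = 5.39 lb.

5.4 lb N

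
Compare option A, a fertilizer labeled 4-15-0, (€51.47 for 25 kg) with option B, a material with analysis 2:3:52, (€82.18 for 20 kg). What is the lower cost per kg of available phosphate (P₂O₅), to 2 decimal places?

option A: P₂O₅ per bag = 25 × 15% = 3.75 kg; cost = 51.47 / 3.75 = €13.7253/kg P₂O₅.
option B: P₂O₅ per bag = 20 × 3% = 0.6 kg; cost = 82.18 / 0.6 = €136.9667/kg P₂O₅.
option A is cheaper.

€13.73 per kg P₂O₅ (option A)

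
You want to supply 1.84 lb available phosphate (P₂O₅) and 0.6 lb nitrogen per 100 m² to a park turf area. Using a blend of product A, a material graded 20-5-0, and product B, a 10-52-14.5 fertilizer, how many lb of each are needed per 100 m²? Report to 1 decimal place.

Per-100 m² balance (a = product A, b = product B):
P₂O₅: 0.05·a + 0.52·b = 1.84
N: 0.2·a + 0.1·b = 0.6
Eliminate a: (row1) − 0.05/0.2·(row2) → 0.495·b = 1.69, so b = 3.41414.
Back-substitute: a = (1.84 − 0.52·3.41414) / 0.05 = 1.29293.

1.3 lb product A, 3.4 lb product B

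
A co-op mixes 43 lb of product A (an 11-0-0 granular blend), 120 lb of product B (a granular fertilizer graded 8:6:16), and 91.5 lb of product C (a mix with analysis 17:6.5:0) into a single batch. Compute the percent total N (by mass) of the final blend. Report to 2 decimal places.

Total mass = 43 + 120 + 91.5 = 254.5 lb.
N mass = 11%×43 + 8%×120 + 17%×91.5 = 29.885 lb.
% N = 29.885 / 254.5 = 11.7426%.

11.74% N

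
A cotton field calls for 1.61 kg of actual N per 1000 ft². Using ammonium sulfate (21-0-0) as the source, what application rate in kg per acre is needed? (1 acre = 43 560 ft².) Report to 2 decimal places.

Product per 1000 ft² = 1.61 / 21% = 7.66667 kg.
Convert to per acre: 7.66667 × 43.56 = 333.96 kg.

333.96 kg of product per acre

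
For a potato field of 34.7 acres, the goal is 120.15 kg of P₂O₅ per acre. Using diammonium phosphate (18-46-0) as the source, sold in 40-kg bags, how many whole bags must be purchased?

Product per acre = 120.15 / 46% = 261.196 kg.
Total product = 261.196 × 34.7 = 9063.49 kg.
Bags = ⌈9063.49 / 40⌉ = 227.

227 bags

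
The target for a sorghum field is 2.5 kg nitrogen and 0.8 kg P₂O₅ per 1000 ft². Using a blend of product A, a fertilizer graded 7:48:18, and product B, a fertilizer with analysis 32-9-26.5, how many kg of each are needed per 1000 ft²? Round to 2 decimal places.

0.21 kg product A, 7.77 kg product B

Per-1000 ft² balance (a = product A, b = product B):
N: 0.07·a + 0.32·b = 2.5
P₂O₅: 0.48·a + 0.09·b = 0.8
From row1: a = (2.5 − 0.32·b) / 0.07.
Into row2: 0.48·(2.5 − 0.32·b)/0.07 + 0.09·b = 0.8 → b = 7.76646, a = 0.210455.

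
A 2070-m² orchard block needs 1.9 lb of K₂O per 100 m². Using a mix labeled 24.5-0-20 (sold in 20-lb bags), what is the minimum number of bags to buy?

Product per 100 m² = 1.9 / 20% = 9.5 lb.
Total product = 9.5 × 2070 / 100 = 196.65 lb.
Bags = ⌈196.65 / 20⌉ = 10.

10 bags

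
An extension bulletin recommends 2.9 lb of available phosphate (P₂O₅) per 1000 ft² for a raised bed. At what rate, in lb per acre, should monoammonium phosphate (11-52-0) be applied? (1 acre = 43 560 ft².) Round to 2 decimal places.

Product per 1000 ft² = 2.9 / 52% = 5.57692 lb.
Convert to per acre: 5.57692 × 43.56 = 242.931 lb.

242.93 lb of product per acre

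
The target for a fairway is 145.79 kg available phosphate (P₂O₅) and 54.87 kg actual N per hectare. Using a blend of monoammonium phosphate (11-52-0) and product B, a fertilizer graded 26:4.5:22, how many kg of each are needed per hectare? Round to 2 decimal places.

272.06 kg monoammonium phosphate, 95.93 kg product B

Per-hectare balance (a = monoammonium phosphate, b = product B):
P₂O₅: 0.52·a + 0.045·b = 145.79
N: 0.11·a + 0.26·b = 54.87
Eliminate b: (row1) − 0.045/0.26·(row2) → 0.500962·a = 136.293, so a = 272.063.
Then b = (54.87 − 0.11·272.063) / 0.26 = 95.9347.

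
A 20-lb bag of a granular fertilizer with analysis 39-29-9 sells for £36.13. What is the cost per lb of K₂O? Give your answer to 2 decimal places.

£20.07 per lb K₂O

K₂O in bag = 20 × 9% = 1.8 lb.
Cost per lb K₂O = £36.13 / 1.8 = £20.0722.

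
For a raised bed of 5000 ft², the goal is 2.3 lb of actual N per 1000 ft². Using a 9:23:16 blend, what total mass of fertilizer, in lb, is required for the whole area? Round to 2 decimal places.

127.78 lb

Product per 1000 ft² = 2.3 / 9% = 25.5556 lb.
Total product = 25.5556 × 5000 / 1000 = 127.778 lb.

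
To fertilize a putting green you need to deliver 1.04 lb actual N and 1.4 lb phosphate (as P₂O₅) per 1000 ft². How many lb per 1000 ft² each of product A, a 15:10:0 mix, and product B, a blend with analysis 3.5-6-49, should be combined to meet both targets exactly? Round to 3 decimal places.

Let a = lb of product A, b = lb of product B (per 1000 ft²).
N: 0.15·a + 0.035·b = 1.04
P₂O₅: 0.1·a + 0.06·b = 1.4
Eliminate b: (row1) − 0.035/0.06·(row2) → 0.0916667·a = 0.223333, so a = 2.43636.
Then b = (1.4 − 0.1·2.43636) / 0.06 = 19.2727.

2.436 lb product A, 19.273 lb product B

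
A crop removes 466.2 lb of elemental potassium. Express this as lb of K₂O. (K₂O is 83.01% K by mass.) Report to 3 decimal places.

K₂O = 466.2 / 0.8301 = 561.6191 lb.

561.619 lb K₂O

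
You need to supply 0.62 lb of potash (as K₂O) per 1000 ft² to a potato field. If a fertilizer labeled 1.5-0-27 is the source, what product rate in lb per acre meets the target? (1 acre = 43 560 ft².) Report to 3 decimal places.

100.027 lb of product per acre

Product per 1000 ft² = 0.62 / 27% = 2.2963 lb.
Convert to per acre: 2.2963 × 43.56 = 100.0267 lb.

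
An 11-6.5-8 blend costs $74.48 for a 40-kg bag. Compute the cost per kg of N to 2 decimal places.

N in bag = 40 × 11% = 4.4 kg.
Cost per kg N = $74.48 / 4.4 = $16.9273.

$16.93 per kg N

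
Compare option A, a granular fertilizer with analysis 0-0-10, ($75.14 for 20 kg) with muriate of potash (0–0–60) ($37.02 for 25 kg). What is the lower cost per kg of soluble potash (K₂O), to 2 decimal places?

$2.47 per kg K₂O (muriate of potash)

option A: K₂O per bag = 20 × 10% = 2 kg; cost = 75.14 / 2 = $37.5700/kg K₂O.
muriate of potash: K₂O per bag = 25 × 60% = 15 kg; cost = 37.02 / 15 = $2.4680/kg K₂O.
muriate of potash is cheaper.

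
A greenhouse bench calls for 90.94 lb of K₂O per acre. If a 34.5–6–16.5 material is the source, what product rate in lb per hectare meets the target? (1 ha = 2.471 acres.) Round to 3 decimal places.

1361.895 lb of product per hectare

Product per acre = 90.94 / 16.5% = 551.152 lb.
Convert to per hectare: 551.152 × 2.471 = 1361.8954 lb.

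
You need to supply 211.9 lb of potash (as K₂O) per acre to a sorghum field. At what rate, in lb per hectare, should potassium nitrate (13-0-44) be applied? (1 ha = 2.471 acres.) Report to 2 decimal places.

1190.01 lb of product per hectare

Product per acre = 211.9 / 44% = 481.591 lb.
Convert to per hectare: 481.591 × 2.471 = 1190.011 lb.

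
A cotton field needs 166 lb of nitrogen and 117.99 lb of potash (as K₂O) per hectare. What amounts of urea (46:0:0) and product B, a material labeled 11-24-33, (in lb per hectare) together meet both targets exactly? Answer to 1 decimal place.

275.4 lb urea, 357.5 lb product B

Let a = lb of urea, b = lb of product B (per hectare).
N: 0.46·a + 0.11·b = 166
K₂O: 0·a + 0.33·b = 117.99
Solving simultaneously: a = 275.37, b = 357.545.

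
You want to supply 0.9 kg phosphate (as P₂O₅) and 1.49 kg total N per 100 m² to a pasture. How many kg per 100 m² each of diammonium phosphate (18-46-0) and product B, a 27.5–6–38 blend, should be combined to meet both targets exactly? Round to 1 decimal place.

1.4 kg diammonium phosphate, 4.5 kg product B

With a, b = kg per 100 m² of diammonium phosphate and product B:
P₂O₅: 0.46·a + 0.06·b = 0.9
N: 0.18·a + 0.275·b = 1.49
Eliminate b: (row1) − 0.06/0.275·(row2) → 0.420727·a = 0.574909, so a = 1.36646.
Then b = (1.49 − 0.18·1.36646) / 0.275 = 4.52377.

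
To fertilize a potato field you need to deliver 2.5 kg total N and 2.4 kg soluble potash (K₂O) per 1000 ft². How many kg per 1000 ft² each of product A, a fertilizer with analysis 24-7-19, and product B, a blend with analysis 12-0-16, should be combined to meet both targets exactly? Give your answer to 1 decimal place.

7.2 kg product A, 6.5 kg product B

Let a = kg of product A, b = kg of product B (per 1000 ft²).
N: 0.24·a + 0.12·b = 2.5
K₂O: 0.19·a + 0.16·b = 2.4
Solving simultaneously: a = 7.17949, b = 6.47436.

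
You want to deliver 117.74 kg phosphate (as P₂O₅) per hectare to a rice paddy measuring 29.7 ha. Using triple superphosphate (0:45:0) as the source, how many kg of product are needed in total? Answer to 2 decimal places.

7770.84 kg

Product per hectare = 117.74 / 45% = 261.644 kg.
Total product = 261.644 × 29.7 = 7770.84 kg.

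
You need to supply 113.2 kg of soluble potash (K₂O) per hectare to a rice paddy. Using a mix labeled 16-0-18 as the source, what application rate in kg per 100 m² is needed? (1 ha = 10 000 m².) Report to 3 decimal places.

Product per hectare = 113.2 / 18% = 628.889 kg.
Convert to per 100 m²: 628.889 × 0.01 = 6.28889 kg.

6.289 kg of product per hundred sq m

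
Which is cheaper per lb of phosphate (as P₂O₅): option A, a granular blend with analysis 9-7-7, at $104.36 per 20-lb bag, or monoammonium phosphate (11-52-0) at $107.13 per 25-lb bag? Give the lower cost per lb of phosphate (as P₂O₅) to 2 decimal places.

option A: P₂O₅ per bag = 20 × 7% = 1.4 lb; cost = 104.36 / 1.4 = $74.5429/lb P₂O₅.
monoammonium phosphate: P₂O₅ per bag = 25 × 52% = 13 lb; cost = 107.13 / 13 = $8.2408/lb P₂O₅.
monoammonium phosphate is cheaper.

$8.24 per lb P₂O₅ (monoammonium phosphate)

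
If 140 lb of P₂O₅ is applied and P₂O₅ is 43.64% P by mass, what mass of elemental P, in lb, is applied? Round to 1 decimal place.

61.1 lb P

P = 140 × 0.4364 = 61.096 lb.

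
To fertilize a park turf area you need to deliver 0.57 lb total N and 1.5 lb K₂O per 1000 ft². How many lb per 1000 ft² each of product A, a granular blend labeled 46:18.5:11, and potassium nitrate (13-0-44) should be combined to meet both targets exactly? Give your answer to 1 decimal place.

0.3 lb product A, 3.3 lb potassium nitrate

With a, b = lb per 1000 ft² of product A and potassium nitrate:
N: 0.46·a + 0.13·b = 0.57
K₂O: 0.11·a + 0.44·b = 1.5
From row1: a = (0.57 − 0.13·b) / 0.46.
Into row2: 0.11·(0.57 − 0.13·b)/0.46 + 0.44·b = 1.5 → b = 3.33493, a = 0.296651.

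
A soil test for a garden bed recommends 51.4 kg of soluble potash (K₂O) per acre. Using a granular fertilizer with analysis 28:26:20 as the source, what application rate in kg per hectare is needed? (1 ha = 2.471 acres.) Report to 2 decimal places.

635.05 kg of product per hectare

Product per acre = 51.4 / 20% = 257 kg.
Convert to per hectare: 257 × 2.471 = 635.047 kg.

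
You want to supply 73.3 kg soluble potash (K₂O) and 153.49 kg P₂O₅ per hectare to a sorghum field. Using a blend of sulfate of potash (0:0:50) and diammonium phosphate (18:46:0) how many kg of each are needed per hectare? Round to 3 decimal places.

146.600 kg sulfate of potash, 333.674 kg diammonium phosphate

With a, b = kg per hectare of sulfate of potash and diammonium phosphate:
K₂O: 0.5·a + 0·b = 73.3
P₂O₅: 0·a + 0.46·b = 153.49
Solving simultaneously: a = 146.6, b = 333.6739.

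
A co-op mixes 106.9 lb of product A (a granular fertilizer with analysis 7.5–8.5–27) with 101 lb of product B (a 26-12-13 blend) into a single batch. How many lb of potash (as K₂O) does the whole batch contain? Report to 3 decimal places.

41.993 lb K₂O

K₂O mass = 27%×106.9 + 13%×101 = 41.993 lb.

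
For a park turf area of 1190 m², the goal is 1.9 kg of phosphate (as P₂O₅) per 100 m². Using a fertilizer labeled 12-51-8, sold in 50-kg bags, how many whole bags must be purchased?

1 bags

Product per 100 m² = 1.9 / 51% = 3.72549 kg.
Total product = 3.72549 × 1190 / 100 = 44.3333 kg.
Bags = ⌈44.3333 / 50⌉ = 1.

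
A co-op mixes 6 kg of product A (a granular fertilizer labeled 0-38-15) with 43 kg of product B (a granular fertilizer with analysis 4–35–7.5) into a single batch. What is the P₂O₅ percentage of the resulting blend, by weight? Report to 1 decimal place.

35.4% P₂O₅

Total mass = 6 + 43 = 49 kg.
P₂O₅ mass = 38%×6 + 35%×43 = 17.33 kg.
% P₂O₅ = 17.33 / 49 = 35.3673%.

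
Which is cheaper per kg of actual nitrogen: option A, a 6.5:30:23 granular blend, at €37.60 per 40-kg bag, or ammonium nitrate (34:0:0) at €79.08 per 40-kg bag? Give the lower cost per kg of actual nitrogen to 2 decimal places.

option A: N per bag = 40 × 6.5% = 2.6 kg; cost = 37.60 / 2.6 = €14.4615/kg N.
ammonium nitrate: N per bag = 40 × 34% = 13.6 kg; cost = 79.08 / 13.6 = €5.8147/kg N.
ammonium nitrate is cheaper.

€5.81 per kg N (ammonium nitrate)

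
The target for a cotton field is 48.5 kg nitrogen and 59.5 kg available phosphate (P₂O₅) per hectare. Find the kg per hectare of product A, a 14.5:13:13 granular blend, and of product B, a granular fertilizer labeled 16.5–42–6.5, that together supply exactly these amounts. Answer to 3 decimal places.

267.490 kg product A, 58.872 kg product B

Per-hectare balance (a = product A, b = product B):
N: 0.145·a + 0.165·b = 48.5
P₂O₅: 0.13·a + 0.42·b = 59.5
Solving simultaneously: a = 267.49049, b = 58.87199.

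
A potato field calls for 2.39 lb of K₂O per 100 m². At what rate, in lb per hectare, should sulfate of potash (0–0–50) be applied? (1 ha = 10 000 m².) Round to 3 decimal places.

478.000 lb of product per hectare

Product per 100 m² = 2.39 / 50% = 4.78 lb.
Convert to per hectare: 4.78 × 100 = 478 lb.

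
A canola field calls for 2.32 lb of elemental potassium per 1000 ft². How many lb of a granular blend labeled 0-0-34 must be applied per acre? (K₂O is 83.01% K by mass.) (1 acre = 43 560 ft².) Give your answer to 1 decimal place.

358.1 lb of product per acre

As K₂O: 2.32 / 0.8301 = 2.79484 lb per 1000 ft².
Product per 1000 ft² = 2.79484 / 34% = 8.22013 lb.
Convert to per acre: 8.22013 × 43.56 = 358.069 lb.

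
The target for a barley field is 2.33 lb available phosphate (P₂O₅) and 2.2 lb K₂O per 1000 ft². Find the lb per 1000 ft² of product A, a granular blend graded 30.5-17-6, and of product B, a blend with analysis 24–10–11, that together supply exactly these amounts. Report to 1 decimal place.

With a, b = lb per 1000 ft² of product A and product B:
P₂O₅: 0.17·a + 0.1·b = 2.33
K₂O: 0.06·a + 0.11·b = 2.2
Eliminate a: (row1) − 0.17/0.06·(row2) → -0.211667·b = -3.90333, so b = 18.4409.
Back-substitute: a = (2.33 − 0.1·18.4409) / 0.17 = 2.85827.

2.9 lb product A, 18.4 lb product B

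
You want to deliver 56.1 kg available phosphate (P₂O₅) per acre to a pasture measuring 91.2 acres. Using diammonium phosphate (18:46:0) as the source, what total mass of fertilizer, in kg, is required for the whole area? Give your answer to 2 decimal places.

11122.43 kg

Product per acre = 56.1 / 46% = 121.957 kg.
Total product = 121.957 × 91.2 = 11122.4348 kg.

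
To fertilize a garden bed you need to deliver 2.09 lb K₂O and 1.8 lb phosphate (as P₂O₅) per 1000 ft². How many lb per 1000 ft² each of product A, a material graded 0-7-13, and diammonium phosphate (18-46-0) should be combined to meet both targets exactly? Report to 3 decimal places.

16.077 lb product A, 1.467 lb diammonium phosphate

With a, b = lb per 1000 ft² of product A and diammonium phosphate:
K₂O: 0.13·a + 0·b = 2.09
P₂O₅: 0.07·a + 0.46·b = 1.8
From row1: a = (2.09 − 0·b) / 0.13.
Into row2: 0.07·(2.09 − 0·b)/0.13 + 0.46·b = 1.8 → b = 1.46656, a = 16.0769.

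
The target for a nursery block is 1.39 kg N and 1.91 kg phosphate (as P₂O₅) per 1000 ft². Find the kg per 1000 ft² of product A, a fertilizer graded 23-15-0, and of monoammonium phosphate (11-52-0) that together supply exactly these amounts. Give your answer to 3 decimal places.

4.973 kg product A, 2.239 kg monoammonium phosphate

Per-1000 ft² balance (a = product A, b = monoammonium phosphate):
N: 0.23·a + 0.11·b = 1.39
P₂O₅: 0.15·a + 0.52·b = 1.91
Eliminate b: (row1) − 0.11/0.52·(row2) → 0.198269·a = 0.985962, so a = 4.97284.
Then b = (1.91 − 0.15·4.97284) / 0.52 = 2.2386.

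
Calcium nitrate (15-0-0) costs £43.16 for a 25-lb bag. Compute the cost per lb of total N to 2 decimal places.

N in bag = 25 × 15% = 3.75 lb.
Cost per lb N = £43.16 / 3.75 = £11.5093.

£11.51 per lb N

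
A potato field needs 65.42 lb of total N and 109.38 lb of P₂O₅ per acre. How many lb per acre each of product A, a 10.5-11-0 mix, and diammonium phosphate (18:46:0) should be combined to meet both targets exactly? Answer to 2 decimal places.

Let a = lb of product A, b = lb of diammonium phosphate (per acre).
N: 0.105·a + 0.18·b = 65.42
P₂O₅: 0.11·a + 0.46·b = 109.38
Eliminate b: (row1) − 0.18/0.46·(row2) → 0.0619565·a = 22.6191, so a = 365.081.
Then b = (109.38 − 0.11·365.081) / 0.46 = 150.481.

365.08 lb product A, 150.48 lb diammonium phosphate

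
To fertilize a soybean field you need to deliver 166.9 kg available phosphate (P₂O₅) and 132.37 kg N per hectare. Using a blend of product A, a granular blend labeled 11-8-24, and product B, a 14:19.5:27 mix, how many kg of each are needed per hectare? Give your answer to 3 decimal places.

238.649 kg product A, 757.990 kg product B

With a, b = kg per hectare of product A and product B:
P₂O₅: 0.08·a + 0.195·b = 166.9
N: 0.11·a + 0.14·b = 132.37
Eliminate a: (row1) − 0.08/0.11·(row2) → 0.0931818·b = 70.6309, so b = 757.9902.
Back-substitute: a = (166.9 − 0.195·757.9902) / 0.08 = 238.6488.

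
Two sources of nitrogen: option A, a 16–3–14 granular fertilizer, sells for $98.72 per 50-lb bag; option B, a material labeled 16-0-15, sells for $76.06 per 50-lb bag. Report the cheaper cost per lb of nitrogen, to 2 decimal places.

option A: N per bag = 50 × 16% = 8 lb; cost = 98.72 / 8 = $12.3400/lb N.
option B: N per bag = 50 × 16% = 8 lb; cost = 76.06 / 8 = $9.5075/lb N.
option B is cheaper.

$9.51 per lb N (option B)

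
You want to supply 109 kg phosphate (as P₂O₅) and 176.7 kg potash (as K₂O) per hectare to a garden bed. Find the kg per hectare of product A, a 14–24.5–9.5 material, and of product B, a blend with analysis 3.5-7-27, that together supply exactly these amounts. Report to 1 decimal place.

Per-hectare balance (a = product A, b = product B):
P₂O₅: 0.245·a + 0.07·b = 109
K₂O: 0.095·a + 0.27·b = 176.7
From row1: a = (109 − 0.07·b) / 0.245.
Into row2: 0.095·(109 − 0.07·b)/0.245 + 0.27·b = 176.7 → b = 553.555, a = 286.739.

286.7 kg product A, 553.6 kg product B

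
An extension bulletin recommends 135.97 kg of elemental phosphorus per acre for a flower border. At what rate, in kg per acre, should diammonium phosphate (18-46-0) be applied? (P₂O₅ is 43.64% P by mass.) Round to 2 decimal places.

As P₂O₅: 135.97 / 0.4364 = 311.572 kg per acre.
Product per acre = 311.572 / 46% = 677.3303 kg.

677.33 kg of product per acre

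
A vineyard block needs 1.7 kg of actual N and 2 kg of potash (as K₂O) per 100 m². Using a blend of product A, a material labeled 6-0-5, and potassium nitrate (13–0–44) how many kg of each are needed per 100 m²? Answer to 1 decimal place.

With a, b = kg per 100 m² of product A and potassium nitrate:
N: 0.06·a + 0.13·b = 1.7
K₂O: 0.05·a + 0.44·b = 2
Eliminate a: (row1) − 0.06/0.05·(row2) → -0.398·b = -0.7, so b = 1.75879.
Back-substitute: a = (1.7 − 0.13·1.75879) / 0.06 = 24.5226.

24.5 kg product A, 1.8 kg potassium nitrate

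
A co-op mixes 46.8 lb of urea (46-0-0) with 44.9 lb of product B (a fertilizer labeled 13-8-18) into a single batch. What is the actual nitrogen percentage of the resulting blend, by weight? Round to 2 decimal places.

Total mass = 46.8 + 44.9 = 91.7 lb.
N mass = 46%×46.8 + 13%×44.9 = 27.365 lb.
% N = 27.365 / 91.7 = 29.8419%.

29.84% N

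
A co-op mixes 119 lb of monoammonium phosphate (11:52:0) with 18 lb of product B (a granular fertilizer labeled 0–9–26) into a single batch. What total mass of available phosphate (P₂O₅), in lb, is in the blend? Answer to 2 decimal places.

P₂O₅ mass = 52%×119 + 9%×18 = 63.5 lb.

63.50 lb P₂O₅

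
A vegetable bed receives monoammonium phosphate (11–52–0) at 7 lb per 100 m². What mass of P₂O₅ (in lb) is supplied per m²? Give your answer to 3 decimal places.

P₂O₅ per 100 m² = 7 × 52% = 3.64 lb.
Convert to per m²: 3.64 × 0.01 = 0.0364 lb.

0.036 lb P₂O₅ per sq m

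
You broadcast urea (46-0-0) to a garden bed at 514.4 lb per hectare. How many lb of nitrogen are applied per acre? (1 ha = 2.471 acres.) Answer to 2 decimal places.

95.76 lb N per acre

nitrogen per hectare = 514.4 × 46% = 236.624 lb.
Convert to per acre: 236.624 × 0.404694 = 95.7604 lb.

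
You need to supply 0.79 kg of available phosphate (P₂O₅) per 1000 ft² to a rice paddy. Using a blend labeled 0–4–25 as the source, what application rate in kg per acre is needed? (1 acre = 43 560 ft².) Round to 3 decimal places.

Product per 1000 ft² = 0.79 / 4% = 19.75 kg.
Convert to per acre: 19.75 × 43.56 = 860.31 kg.

860.310 kg of product per acre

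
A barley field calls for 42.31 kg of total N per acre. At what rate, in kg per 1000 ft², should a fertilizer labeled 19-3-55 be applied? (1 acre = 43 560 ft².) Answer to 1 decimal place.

Product per acre = 42.31 / 19% = 222.684 kg.
Convert to per 1000 ft²: 222.684 × 0.0229568 = 5.11213 kg.

5.1 kg of product per thousand sq ft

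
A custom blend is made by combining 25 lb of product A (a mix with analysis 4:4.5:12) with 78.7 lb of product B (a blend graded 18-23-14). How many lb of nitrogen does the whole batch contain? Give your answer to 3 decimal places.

N mass = 4%×25 + 18%×78.7 = 15.166 lb.

15.166 lb N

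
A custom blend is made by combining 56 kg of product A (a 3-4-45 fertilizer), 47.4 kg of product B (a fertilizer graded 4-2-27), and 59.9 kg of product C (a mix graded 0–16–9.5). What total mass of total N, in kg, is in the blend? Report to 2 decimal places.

N mass = 3%×56 + 4%×47.4 + 0%×59.9 = 3.576 kg.

3.58 kg N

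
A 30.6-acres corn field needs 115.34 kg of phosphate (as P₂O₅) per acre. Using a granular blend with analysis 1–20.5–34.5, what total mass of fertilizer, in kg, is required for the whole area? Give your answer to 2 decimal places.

17216.60 kg

Product per acre = 115.34 / 20.5% = 562.634 kg.
Total product = 562.634 × 30.6 = 17216.6049 kg.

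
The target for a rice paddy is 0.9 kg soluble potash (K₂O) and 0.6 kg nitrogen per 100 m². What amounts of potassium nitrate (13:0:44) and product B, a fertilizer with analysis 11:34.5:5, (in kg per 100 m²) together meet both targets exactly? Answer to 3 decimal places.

1.647 kg potassium nitrate, 3.508 kg product B

Per-100 m² balance (a = potassium nitrate, b = product B):
K₂O: 0.44·a + 0.05·b = 0.9
N: 0.13·a + 0.11·b = 0.6
Eliminate a: (row1) − 0.44/0.13·(row2) → -0.322308·b = -1.13077, so b = 3.50835.
Back-substitute: a = (0.9 − 0.05·3.50835) / 0.44 = 1.64678.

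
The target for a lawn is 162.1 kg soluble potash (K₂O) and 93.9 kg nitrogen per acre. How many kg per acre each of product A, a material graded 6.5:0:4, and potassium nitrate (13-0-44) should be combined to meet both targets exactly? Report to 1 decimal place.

865.1 kg product A, 289.8 kg potassium nitrate

Per-acre balance (a = product A, b = potassium nitrate):
K₂O: 0.04·a + 0.44·b = 162.1
N: 0.065·a + 0.13·b = 93.9
Eliminate b: (row1) − 0.44/0.13·(row2) → -0.18·a = -155.715, so a = 865.085.
Then b = (93.9 − 0.065·865.085) / 0.13 = 289.765.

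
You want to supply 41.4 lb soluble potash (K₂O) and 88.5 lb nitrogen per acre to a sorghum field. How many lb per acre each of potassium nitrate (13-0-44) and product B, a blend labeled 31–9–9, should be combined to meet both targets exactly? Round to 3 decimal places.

Let a = lb of potassium nitrate, b = lb of product B (per acre).
K₂O: 0.44·a + 0.09·b = 41.4
N: 0.13·a + 0.31·b = 88.5
From row1: a = (41.4 − 0.09·b) / 0.44.
Into row2: 0.13·(41.4 − 0.09·b)/0.44 + 0.31·b = 88.5 → b = 269.1099, a = 39.0457.

39.046 lb potassium nitrate, 269.110 lb product B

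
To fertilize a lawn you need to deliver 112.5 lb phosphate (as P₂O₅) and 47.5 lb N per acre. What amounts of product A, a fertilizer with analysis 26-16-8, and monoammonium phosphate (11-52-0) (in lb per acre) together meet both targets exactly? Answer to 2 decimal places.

104.80 lb product A, 184.10 lb monoammonium phosphate

With a, b = lb per acre of product A and monoammonium phosphate:
P₂O₅: 0.16·a + 0.52·b = 112.5
N: 0.26·a + 0.11·b = 47.5
Eliminate a: (row1) − 0.16/0.26·(row2) → 0.452308·b = 83.2692, so b = 184.099.
Back-substitute: a = (112.5 − 0.52·184.099) / 0.16 = 104.804.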